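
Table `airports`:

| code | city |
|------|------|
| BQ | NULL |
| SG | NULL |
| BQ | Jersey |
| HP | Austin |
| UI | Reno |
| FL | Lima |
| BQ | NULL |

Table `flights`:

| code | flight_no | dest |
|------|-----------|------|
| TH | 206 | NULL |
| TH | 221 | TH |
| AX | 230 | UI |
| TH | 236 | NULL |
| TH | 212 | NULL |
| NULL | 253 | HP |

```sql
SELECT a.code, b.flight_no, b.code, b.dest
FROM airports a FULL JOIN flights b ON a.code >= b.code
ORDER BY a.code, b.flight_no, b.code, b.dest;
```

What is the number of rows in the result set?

12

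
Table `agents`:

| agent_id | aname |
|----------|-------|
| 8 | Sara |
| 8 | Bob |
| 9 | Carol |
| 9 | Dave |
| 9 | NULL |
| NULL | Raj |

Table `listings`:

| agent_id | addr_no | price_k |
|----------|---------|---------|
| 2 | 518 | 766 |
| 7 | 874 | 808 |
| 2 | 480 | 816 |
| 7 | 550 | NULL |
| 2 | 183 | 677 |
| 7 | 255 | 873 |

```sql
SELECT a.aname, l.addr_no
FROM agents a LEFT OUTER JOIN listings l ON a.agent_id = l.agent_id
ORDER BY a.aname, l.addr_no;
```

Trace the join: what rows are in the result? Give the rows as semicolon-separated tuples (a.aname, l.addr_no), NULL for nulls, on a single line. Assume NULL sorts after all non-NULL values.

(Bob, NULL); (Carol, NULL); (Dave, NULL); (Raj, NULL); (Sara, NULL); (NULL, NULL)

LEFT JOIN keeps every row from `agents`; unmatched rows get NULL for `listings`'s columns.
Matching on a.agent_id = l.agent_id. A NULL in a compared column never satisfies the condition.
- a[0] agent_id=8 → no match; kept with NULLs on the l side.
- a[1] agent_id=8 → no match; kept with NULLs on the l side.
- a[2] agent_id=9 → no match; kept with NULLs on the l side.
- a[3] agent_id=9 → no match; kept with NULLs on the l side.
- a[4] agent_id=9 → no match; kept with NULLs on the l side.
- a[5] agent_id=NULL → no match; kept with NULLs on the l side.
After projecting and ordering:
a.aname | l.addr_no
Bob | NULL
Carol | NULL
Dave | NULL
Raj | NULL
Sara | NULL
NULL | NULL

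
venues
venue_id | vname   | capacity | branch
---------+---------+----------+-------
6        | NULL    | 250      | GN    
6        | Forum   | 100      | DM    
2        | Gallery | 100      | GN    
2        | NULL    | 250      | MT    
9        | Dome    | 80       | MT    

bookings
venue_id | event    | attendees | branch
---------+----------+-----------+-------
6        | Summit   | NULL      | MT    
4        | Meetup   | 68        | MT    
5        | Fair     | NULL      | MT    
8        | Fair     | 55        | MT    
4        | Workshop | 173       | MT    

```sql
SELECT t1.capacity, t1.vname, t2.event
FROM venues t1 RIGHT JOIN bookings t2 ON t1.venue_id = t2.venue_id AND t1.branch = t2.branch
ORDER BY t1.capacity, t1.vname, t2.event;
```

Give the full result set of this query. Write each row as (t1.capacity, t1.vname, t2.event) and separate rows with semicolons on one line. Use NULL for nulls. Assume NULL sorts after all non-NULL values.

(NULL, NULL, Fair); (NULL, NULL, Fair); (NULL, NULL, Meetup); (NULL, NULL, Summit); (NULL, NULL, Workshop)

RIGHT JOIN keeps every row from `bookings`; unmatched rows get NULL for `venues`'s columns.
Matching on t1.venue_id = t2.venue_id AND t1.branch = t2.branch.
- t1 row (venue_id=6, branch=GN): no match.
- t1 row (venue_id=6, branch=DM): no match.
- t1 row (venue_id=2, branch=GN): no match.
- t1 row (venue_id=2, branch=MT): no match.
- t1 row (venue_id=9, branch=MT): no match.
- 5 row(s) from t2 found no t1 partner → padded with NULL.
After projecting and ordering:
t1.capacity | t1.vname | t2.event
NULL | NULL | Fair
NULL | NULL | Fair
NULL | NULL | Meetup
NULL | NULL | Summit
NULL | NULL | Workshop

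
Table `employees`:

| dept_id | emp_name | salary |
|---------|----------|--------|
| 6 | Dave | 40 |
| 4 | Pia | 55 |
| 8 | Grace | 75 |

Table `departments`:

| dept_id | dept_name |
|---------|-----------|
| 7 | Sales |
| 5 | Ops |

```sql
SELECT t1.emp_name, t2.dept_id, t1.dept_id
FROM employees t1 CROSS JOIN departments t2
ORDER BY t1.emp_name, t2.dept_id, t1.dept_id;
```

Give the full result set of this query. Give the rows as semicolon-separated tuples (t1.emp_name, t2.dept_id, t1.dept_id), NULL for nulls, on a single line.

(Dave, 5, 6); (Dave, 7, 6); (Grace, 5, 8); (Grace, 7, 8); (Pia, 5, 4); (Pia, 7, 4)

CROSS JOIN pairs every row of `employees` with every row of `departments`: 3 × 2 = 6 rows.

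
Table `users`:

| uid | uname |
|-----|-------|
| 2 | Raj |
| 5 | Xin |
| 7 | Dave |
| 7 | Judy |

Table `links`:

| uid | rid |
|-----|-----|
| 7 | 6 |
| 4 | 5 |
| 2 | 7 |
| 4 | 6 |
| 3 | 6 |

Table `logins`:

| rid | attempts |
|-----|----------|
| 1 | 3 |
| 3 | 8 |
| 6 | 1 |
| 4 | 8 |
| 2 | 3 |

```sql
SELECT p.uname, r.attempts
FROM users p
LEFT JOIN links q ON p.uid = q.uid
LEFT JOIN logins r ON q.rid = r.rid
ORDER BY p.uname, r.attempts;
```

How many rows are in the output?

Joins associate left-to-right: users LEFT JOIN links on uid gives 4 intermediate row(s).
Then LEFT JOIN `logins r` on rid: each of those 4 rows is kept; rows whose q.rid has no match in r get NULL for r's columns.
Result: 4 row(s).

4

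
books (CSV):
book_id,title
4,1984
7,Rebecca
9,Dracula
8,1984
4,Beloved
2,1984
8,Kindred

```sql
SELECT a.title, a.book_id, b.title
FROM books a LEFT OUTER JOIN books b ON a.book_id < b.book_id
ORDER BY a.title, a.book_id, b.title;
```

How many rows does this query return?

LEFT JOIN keeps every row from `books a`; unmatched rows get NULL for `books b`'s columns.
Matching on a.book_id < b.book_id.
- a[0] book_id=4 → 4 match(es) in b → 4 row(s).
- a[1] book_id=7 → 3 match(es) in b → 3 row(s).
- a[2] book_id=9 → no match; kept with NULLs on the b side.
- a[3] book_id=8 → 1 match(es) in b → 1 row(s).
- a[4] book_id=4 → 4 match(es) in b → 4 row(s).
- a[5] book_id=2 → 6 match(es) in b → 6 row(s).
- a[6] book_id=8 → 1 match(es) in b → 1 row(s).
Total: 19 matched + 1 padded = 20 rows.

20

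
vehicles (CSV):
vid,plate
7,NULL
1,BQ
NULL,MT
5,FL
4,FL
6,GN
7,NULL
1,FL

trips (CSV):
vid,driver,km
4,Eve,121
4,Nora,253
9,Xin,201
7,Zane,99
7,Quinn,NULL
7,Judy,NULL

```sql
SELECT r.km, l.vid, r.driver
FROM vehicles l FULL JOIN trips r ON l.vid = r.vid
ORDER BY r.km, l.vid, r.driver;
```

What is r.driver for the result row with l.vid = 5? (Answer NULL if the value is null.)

FULL OUTER JOIN keeps every row from both sides; unmatched rows get NULL for the other side's columns.
Matching on l.vid = r.vid. A NULL in a compared column never satisfies the condition.
- vid=7: 3 matching r row(s), so 3 row(s) emitted.
- vid=1: no r row matches, row kept with r columns NULL.
- vid=NULL: no r row matches, row kept with r columns NULL.
- vid=5: no r row matches, row kept with r columns NULL.
- vid=4: 2 matching r row(s), so 2 row(s) emitted.
- vid=6: no r row matches, row kept with r columns NULL.
- vid=7: 3 matching r row(s), so 3 row(s) emitted.
- vid=1: no r row matches, row kept with r columns NULL.
- 1 r row(s) had no l match → kept, l columns NULL.

NULL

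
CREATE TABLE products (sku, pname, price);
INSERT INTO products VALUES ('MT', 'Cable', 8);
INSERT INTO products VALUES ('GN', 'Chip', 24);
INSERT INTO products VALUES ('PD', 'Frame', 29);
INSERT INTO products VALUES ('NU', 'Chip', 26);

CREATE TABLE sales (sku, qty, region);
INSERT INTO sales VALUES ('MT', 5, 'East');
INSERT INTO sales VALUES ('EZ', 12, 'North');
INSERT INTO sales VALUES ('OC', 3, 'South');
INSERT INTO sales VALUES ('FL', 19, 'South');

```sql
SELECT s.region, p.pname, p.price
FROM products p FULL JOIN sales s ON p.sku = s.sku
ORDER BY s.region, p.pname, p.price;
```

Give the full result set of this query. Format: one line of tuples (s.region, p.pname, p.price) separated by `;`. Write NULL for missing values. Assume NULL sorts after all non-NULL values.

(East, Cable, 8); (North, NULL, NULL); (South, NULL, NULL); (South, NULL, NULL); (NULL, Chip, 24); (NULL, Chip, 26); (NULL, Frame, 29)

FULL OUTER JOIN keeps every row from both sides; unmatched rows get NULL for the other side's columns.
Matching on p.sku = s.sku.
- p row (sku=MT): matches 1 s row(s) → 1 output row(s).
- p row (sku=GN): no match → kept, s columns NULL.
- p row (sku=PD): no match → kept, s columns NULL.
- p row (sku=NU): no match → kept, s columns NULL.
- 3 s row(s) had no p match → kept, p columns NULL.
After projecting and ordering:
s.region | p.pname | p.price
East | Cable | 8
North | NULL | NULL
South | NULL | NULL
South | NULL | NULL
NULL | Chip | 24
NULL | Chip | 26
NULL | Frame | 29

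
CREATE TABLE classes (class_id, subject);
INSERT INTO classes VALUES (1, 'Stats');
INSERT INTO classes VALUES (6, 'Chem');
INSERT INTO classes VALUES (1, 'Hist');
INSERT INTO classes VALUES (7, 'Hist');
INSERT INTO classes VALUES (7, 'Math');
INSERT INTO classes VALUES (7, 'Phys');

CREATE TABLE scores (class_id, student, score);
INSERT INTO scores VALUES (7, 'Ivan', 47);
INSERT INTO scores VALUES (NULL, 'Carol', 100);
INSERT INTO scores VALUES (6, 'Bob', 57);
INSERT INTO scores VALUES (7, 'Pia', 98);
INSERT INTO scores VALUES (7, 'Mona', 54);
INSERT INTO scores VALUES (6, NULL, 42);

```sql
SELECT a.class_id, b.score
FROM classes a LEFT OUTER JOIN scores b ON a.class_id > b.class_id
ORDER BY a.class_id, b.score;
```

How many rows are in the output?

9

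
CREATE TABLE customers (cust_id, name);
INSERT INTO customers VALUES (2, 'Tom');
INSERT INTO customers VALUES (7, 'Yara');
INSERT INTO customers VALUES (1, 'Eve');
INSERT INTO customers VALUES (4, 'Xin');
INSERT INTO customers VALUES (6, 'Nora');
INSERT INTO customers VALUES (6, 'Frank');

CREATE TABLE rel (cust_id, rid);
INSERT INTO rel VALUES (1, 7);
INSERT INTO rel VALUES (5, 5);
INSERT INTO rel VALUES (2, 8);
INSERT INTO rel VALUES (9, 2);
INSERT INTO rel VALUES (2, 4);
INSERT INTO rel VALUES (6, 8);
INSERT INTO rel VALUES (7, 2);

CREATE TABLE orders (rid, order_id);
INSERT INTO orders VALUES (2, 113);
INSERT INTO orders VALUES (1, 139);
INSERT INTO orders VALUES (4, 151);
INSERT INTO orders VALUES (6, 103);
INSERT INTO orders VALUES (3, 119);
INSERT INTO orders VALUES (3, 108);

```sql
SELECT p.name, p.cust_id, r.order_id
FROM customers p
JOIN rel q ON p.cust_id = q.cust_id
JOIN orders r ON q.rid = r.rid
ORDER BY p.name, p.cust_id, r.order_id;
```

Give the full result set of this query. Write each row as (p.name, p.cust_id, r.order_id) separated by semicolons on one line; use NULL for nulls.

Step 1 — p INNER JOIN q on cust_id → 6 row(s).
Then INNER JOIN `orders r` on rid: keep only rows whose q.rid appears in r.

(Tom, 2, 151); (Yara, 7, 113)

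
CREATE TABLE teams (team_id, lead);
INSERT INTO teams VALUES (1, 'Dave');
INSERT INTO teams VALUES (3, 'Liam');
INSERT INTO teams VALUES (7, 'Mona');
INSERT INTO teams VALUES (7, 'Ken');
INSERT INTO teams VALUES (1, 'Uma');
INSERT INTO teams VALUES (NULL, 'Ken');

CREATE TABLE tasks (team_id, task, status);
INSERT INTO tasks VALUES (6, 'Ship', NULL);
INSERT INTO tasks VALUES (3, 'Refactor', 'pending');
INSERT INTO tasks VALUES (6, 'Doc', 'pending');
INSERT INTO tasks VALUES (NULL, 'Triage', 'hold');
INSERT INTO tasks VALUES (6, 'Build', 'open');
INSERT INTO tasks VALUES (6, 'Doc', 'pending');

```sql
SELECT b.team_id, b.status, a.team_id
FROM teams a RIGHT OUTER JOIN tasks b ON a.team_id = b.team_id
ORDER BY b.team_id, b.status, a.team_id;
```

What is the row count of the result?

6

RIGHT JOIN keeps every row from `tasks`; unmatched rows get NULL for `teams`'s columns.
Matching on a.team_id = b.team_id. A NULL in a compared column never satisfies the condition.
Matched pairs: 1; unmatched b rows kept: 5.
Total: 1 matched + 5 padded = 6 rows.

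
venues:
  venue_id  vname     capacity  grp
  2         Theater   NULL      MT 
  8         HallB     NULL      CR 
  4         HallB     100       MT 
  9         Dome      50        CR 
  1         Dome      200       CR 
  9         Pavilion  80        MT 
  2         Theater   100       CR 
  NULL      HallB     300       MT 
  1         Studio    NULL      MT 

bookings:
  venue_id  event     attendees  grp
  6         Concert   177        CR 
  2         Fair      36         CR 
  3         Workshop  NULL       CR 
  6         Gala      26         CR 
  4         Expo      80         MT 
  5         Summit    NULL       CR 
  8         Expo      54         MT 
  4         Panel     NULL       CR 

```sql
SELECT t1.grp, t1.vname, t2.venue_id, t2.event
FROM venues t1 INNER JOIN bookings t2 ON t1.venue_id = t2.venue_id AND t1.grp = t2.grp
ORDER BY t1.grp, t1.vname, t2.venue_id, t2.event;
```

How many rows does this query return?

2

INNER JOIN keeps only pairs where the ON condition holds.
Matching on t1.venue_id = t2.venue_id AND t1.grp = t2.grp. A NULL in a compared column never satisfies the condition.
- t1 (venue_id=2, grp=MT) has no partner → excluded.
- t1 (venue_id=8, grp=CR) has no partner → excluded.
- t1 (venue_id=4, grp=MT) pairs with 1 row(s) of t2.
- t1 (venue_id=9, grp=CR) has no partner → excluded.
- t1 (venue_id=1, grp=CR) has no partner → excluded.
- t1 (venue_id=9, grp=MT) has no partner → excluded.
- t1 (venue_id=2, grp=CR) pairs with 1 row(s) of t2.
- t1 (venue_id=NULL, grp=MT) has no partner → excluded.
- t1 (venue_id=1, grp=MT) has no partner → excluded.
Total: 2 rows.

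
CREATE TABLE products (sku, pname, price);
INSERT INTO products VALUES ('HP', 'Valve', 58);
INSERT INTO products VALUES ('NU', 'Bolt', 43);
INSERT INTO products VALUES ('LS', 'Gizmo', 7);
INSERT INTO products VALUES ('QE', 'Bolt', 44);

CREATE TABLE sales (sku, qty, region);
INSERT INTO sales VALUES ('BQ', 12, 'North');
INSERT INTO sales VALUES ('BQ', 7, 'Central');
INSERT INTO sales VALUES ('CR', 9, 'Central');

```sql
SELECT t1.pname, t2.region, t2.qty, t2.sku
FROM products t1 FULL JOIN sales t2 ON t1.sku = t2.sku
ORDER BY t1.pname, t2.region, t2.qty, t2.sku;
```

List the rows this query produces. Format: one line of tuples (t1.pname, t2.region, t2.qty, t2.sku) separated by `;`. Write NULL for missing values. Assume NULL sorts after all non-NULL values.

FULL OUTER JOIN keeps every row from both sides; unmatched rows get NULL for the other side's columns.
Matching on t1.sku = t2.sku.
Matched pairs: 0; unmatched t1 rows kept: 4; unmatched t2 rows kept: 3.

(Bolt, NULL, NULL, NULL); (Bolt, NULL, NULL, NULL); (Gizmo, NULL, NULL, NULL); (Valve, NULL, NULL, NULL); (NULL, Central, 7, BQ); (NULL, Central, 9, CR); (NULL, North, 12, BQ)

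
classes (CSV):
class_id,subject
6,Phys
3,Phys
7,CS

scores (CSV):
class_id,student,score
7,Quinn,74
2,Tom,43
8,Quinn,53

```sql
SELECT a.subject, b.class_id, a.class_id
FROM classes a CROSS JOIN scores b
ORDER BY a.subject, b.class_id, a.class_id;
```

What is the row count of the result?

9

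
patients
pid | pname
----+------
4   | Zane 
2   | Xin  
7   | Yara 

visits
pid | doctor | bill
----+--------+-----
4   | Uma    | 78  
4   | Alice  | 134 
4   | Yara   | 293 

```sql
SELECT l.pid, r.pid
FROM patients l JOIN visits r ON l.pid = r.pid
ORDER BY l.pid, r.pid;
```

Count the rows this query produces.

INNER JOIN keeps only pairs where the ON condition holds.
Matching on l.pid = r.pid.
- l row (pid=4): matches 3 r row(s) → 3 output row(s).
- l row (pid=2): no match → dropped.
- l row (pid=7): no match → dropped.
Total: 3 rows.

3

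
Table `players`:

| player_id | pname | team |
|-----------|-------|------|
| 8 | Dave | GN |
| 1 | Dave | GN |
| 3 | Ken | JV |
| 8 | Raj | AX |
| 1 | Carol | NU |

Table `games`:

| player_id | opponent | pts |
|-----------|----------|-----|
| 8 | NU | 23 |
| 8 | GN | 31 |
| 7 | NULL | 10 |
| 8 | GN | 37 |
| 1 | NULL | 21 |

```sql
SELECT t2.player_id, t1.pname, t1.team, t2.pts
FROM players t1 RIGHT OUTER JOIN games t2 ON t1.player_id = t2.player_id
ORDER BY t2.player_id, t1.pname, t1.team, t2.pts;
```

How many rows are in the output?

RIGHT JOIN keeps every row from `games`; unmatched rows get NULL for `players`'s columns.
Matching on t1.player_id = t2.player_id.
- t1 (player_id=8) pairs with 3 row(s) of t2.
- t1 (player_id=1) pairs with 1 row(s) of t2.
- t1 (player_id=3) has no partner in t2.
- t1 (player_id=8) pairs with 3 row(s) of t2.
- t1 (player_id=1) pairs with 1 row(s) of t2.
- 1 row(s) from t2 found no t1 partner → padded with NULL.
Total: 8 matched + 1 padded = 9 rows.

9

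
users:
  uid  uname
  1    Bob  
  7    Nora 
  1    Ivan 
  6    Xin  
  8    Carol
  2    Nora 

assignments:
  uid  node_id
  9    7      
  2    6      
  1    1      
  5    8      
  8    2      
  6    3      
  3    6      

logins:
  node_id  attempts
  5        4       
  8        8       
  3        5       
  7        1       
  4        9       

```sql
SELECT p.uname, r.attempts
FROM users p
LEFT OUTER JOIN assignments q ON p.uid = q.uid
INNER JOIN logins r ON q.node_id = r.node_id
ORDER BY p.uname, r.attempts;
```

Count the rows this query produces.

Step 1 — p LEFT JOIN q on uid → 6 row(s).
Then INNER JOIN `logins r` on node_id: keep only rows whose q.node_id appears in r.
Result: 1 row(s).

1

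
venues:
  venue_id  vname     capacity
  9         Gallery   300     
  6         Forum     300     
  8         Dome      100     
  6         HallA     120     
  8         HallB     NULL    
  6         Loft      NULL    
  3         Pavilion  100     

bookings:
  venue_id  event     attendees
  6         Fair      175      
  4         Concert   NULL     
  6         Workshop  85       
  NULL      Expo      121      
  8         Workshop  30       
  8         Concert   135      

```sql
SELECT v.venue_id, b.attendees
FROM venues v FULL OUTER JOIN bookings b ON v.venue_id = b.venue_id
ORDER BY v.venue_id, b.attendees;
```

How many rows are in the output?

FULL OUTER JOIN keeps every row from both sides; unmatched rows get NULL for the other side's columns.
Matching on v.venue_id = b.venue_id. A NULL in a compared column never satisfies the condition.
- v row (venue_id=9): no match → kept, b columns NULL.
- v row (venue_id=6): matches 2 b row(s) → 2 output row(s).
- v row (venue_id=8): matches 2 b row(s) → 2 output row(s).
- v row (venue_id=6): matches 2 b row(s) → 2 output row(s).
- v row (venue_id=8): matches 2 b row(s) → 2 output row(s).
- v row (venue_id=6): matches 2 b row(s) → 2 output row(s).
- v row (venue_id=3): no match → kept, b columns NULL.
- plus 2 unmatched b row(s), each kept with NULL v columns.
Total: 10 matched + 4 padded = 14 rows.

14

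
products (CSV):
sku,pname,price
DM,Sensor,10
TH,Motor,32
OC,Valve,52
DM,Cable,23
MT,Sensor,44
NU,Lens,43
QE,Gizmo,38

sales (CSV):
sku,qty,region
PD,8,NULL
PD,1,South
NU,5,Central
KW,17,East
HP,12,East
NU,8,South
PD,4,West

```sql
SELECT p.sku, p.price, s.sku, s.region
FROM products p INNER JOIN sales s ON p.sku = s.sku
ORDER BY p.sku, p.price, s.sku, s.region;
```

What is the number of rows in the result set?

2

INNER JOIN keeps only pairs where the ON condition holds.
Matching on p.sku = s.sku.
- p[0] sku=DM → no match; dropped.
- p[1] sku=TH → no match; dropped.
- p[2] sku=OC → no match; dropped.
- p[3] sku=DM → no match; dropped.
- p[4] sku=MT → no match; dropped.
- p[5] sku=NU → 2 match(es) in s → 2 row(s).
- p[6] sku=QE → no match; dropped.
Total: 2 rows.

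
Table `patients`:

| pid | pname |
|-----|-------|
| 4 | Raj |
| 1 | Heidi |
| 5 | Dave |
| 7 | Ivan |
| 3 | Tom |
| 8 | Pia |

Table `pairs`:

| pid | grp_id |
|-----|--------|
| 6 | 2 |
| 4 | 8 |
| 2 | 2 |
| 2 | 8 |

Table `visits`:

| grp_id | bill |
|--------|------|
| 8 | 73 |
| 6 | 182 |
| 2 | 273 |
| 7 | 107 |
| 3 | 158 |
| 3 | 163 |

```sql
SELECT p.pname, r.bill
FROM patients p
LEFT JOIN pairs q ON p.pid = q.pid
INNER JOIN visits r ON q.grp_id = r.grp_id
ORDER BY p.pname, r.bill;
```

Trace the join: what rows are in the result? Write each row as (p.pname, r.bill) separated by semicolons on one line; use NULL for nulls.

(Raj, 73)

Evaluate left to right. First `patients p LEFT JOIN pairs q` on pid: 6 row(s).
Then INNER JOIN `visits r` on grp_id: keep only rows whose q.grp_id appears in r.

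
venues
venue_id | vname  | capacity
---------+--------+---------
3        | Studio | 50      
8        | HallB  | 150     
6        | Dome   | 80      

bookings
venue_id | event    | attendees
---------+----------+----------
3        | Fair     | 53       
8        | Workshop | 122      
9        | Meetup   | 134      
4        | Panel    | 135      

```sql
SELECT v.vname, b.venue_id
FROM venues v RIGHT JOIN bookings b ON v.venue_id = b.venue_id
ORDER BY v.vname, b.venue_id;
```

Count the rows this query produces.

4

RIGHT JOIN keeps every row from `bookings`; unmatched rows get NULL for `venues`'s columns.
Matching on v.venue_id = b.venue_id.
- v row (venue_id=3): matches 1 b row(s) → 1 output row(s).
- v row (venue_id=8): matches 1 b row(s) → 1 output row(s).
- v row (venue_id=6): no match.
- plus 2 unmatched b row(s), each kept with NULL v columns.
Total: 2 matched + 2 padded = 4 rows.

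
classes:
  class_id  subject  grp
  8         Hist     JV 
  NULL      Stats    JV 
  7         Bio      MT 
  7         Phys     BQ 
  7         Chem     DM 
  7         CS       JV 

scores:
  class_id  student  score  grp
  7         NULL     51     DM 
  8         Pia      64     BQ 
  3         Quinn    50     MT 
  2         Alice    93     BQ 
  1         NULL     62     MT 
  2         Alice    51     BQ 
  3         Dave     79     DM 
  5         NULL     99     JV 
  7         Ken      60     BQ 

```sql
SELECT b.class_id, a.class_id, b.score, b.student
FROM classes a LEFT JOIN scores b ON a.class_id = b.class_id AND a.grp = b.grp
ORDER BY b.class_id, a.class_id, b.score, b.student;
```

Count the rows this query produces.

LEFT JOIN keeps every row from `classes`; unmatched rows get NULL for `scores`'s columns.
Matching on a.class_id = b.class_id AND a.grp = b.grp. A NULL in a compared column never satisfies the condition.
- class_id=8, grp=JV: no b row matches, row kept with b columns NULL.
- class_id=NULL, grp=JV: no b row matches, row kept with b columns NULL.
- class_id=7, grp=MT: no b row matches, row kept with b columns NULL.
- class_id=7, grp=BQ: 1 matching b row(s), so 1 row(s) emitted.
- class_id=7, grp=DM: 1 matching b row(s), so 1 row(s) emitted.
- class_id=7, grp=JV: no b row matches, row kept with b columns NULL.
Total: 2 matched + 4 padded = 6 rows.

6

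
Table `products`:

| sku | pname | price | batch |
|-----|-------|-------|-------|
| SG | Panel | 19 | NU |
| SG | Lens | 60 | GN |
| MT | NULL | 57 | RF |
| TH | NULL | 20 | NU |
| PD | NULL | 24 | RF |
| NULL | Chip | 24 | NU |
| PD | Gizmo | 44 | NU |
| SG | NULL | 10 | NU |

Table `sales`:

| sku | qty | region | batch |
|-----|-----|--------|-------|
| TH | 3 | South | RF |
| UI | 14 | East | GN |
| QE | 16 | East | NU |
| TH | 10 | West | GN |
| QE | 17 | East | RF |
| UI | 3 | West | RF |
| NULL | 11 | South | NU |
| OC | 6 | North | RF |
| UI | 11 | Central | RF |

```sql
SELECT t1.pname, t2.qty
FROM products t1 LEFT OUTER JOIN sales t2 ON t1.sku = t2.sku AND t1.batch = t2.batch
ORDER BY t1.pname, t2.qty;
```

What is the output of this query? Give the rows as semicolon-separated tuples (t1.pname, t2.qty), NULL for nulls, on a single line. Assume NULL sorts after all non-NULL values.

(Chip, NULL); (Gizmo, NULL); (Lens, NULL); (Panel, NULL); (NULL, NULL); (NULL, NULL); (NULL, NULL); (NULL, NULL)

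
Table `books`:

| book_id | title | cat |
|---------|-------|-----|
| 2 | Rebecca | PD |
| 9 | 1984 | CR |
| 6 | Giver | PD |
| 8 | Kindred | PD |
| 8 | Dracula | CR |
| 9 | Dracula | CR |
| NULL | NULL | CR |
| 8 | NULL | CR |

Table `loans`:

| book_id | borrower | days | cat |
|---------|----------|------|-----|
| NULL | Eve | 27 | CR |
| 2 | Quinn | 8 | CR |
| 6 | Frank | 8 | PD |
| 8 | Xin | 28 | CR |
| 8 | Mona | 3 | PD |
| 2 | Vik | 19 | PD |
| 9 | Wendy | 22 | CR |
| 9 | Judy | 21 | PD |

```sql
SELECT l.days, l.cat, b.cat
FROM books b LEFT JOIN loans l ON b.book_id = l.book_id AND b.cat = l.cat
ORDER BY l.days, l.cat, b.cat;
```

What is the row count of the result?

LEFT JOIN keeps every row from `books`; unmatched rows get NULL for `loans`'s columns.
Matching on b.book_id = l.book_id AND b.cat = l.cat. A NULL in a compared column never satisfies the condition.
- b row (book_id=2, cat=PD): matches 1 l row(s) → 1 output row(s).
- b row (book_id=9, cat=CR): matches 1 l row(s) → 1 output row(s).
- b row (book_id=6, cat=PD): matches 1 l row(s) → 1 output row(s).
- b row (book_id=8, cat=PD): matches 1 l row(s) → 1 output row(s).
- b row (book_id=8, cat=CR): matches 1 l row(s) → 1 output row(s).
- b row (book_id=9, cat=CR): matches 1 l row(s) → 1 output row(s).
- b row (book_id=NULL, cat=CR): no match → kept, l columns NULL.
- b row (book_id=8, cat=CR): matches 1 l row(s) → 1 output row(s).
Total: 7 matched + 1 padded = 8 rows.

8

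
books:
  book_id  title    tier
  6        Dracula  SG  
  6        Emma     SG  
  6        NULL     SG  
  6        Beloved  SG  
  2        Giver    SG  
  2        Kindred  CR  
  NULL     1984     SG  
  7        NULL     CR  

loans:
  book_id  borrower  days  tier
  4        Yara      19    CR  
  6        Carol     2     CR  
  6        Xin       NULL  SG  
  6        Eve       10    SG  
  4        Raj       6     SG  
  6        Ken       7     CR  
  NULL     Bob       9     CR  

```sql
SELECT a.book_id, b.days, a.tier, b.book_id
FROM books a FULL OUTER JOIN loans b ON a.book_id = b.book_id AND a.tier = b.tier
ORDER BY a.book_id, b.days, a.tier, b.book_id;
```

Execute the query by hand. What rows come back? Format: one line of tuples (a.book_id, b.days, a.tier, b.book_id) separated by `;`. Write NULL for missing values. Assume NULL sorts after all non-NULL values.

(2, NULL, CR, NULL); (2, NULL, SG, NULL); (6, 10, SG, 6); (6, 10, SG, 6); (6, 10, SG, 6); (6, 10, SG, 6); (6, NULL, SG, 6); (6, NULL, SG, 6); (6, NULL, SG, 6); (6, NULL, SG, 6); (7, NULL, CR, NULL); (NULL, 2, NULL, 6); (NULL, 6, NULL, 4); (NULL, 7, NULL, 6); (NULL, 9, NULL, NULL); (NULL, 19, NULL, 4); (NULL, NULL, SG, NULL)

FULL OUTER JOIN keeps every row from both sides; unmatched rows get NULL for the other side's columns.
Matching on a.book_id = b.book_id AND a.tier = b.tier. A NULL in a compared column never satisfies the condition.
- book_id=6, tier=SG: 2 matching b row(s), so 2 row(s) emitted.
- book_id=6, tier=SG: 2 matching b row(s), so 2 row(s) emitted.
- book_id=6, tier=SG: 2 matching b row(s), so 2 row(s) emitted.
- book_id=6, tier=SG: 2 matching b row(s), so 2 row(s) emitted.
- book_id=2, tier=SG: no b row matches, row kept with b columns NULL.
- book_id=2, tier=CR: no b row matches, row kept with b columns NULL.
- book_id=NULL, tier=SG: no b row matches, row kept with b columns NULL.
- book_id=7, tier=CR: no b row matches, row kept with b columns NULL.
- 5 row(s) from b found no a partner → padded with NULL.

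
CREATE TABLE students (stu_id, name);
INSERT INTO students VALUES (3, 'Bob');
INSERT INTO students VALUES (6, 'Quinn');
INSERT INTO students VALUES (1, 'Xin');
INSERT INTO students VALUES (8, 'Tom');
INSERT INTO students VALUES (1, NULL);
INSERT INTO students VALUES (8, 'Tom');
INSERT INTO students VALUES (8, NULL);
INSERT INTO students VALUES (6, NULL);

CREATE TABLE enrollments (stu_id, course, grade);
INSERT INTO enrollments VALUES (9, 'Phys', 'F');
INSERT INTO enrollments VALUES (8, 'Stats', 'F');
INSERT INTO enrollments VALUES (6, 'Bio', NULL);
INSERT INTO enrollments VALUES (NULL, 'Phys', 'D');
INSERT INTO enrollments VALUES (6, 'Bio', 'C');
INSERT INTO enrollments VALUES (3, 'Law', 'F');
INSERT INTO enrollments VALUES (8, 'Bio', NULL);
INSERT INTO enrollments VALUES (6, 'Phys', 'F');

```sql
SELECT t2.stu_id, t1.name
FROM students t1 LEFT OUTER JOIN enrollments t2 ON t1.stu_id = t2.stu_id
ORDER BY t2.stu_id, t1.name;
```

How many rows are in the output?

LEFT JOIN keeps every row from `students`; unmatched rows get NULL for `enrollments`'s columns.
Matching on t1.stu_id = t2.stu_id. A NULL in a compared column never satisfies the condition.
Matched pairs: 13; unmatched t1 rows kept: 2.
Total: 13 matched + 2 padded = 15 rows.

15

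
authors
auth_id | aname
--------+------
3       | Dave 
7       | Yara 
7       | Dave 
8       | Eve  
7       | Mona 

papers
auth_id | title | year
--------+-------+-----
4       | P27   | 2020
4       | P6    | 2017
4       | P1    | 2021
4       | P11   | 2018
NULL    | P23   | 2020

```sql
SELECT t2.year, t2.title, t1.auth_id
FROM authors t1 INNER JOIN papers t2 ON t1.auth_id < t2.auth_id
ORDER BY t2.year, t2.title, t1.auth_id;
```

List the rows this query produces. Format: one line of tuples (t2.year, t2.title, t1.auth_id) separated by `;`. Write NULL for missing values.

INNER JOIN keeps only pairs where the ON condition holds.
Matching on t1.auth_id < t2.auth_id. A NULL in a compared column never satisfies the condition.
Matched pairs: 4.

(2017, P6, 3); (2018, P11, 3); (2020, P27, 3); (2021, P1, 3)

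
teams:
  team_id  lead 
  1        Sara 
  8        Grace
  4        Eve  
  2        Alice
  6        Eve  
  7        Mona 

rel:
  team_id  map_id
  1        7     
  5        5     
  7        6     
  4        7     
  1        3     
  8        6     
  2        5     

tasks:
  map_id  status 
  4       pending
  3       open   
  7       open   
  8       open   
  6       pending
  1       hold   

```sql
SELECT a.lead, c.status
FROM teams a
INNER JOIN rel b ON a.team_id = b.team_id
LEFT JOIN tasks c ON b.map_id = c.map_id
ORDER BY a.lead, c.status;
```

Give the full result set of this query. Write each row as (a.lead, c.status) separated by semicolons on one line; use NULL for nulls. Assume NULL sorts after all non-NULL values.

Joins associate left-to-right: teams INNER JOIN rel on team_id gives 6 intermediate row(s).
Then LEFT JOIN `tasks c` on map_id: each of those 6 rows is kept; rows whose b.map_id has no match in c get NULL for c's columns.

(Alice, NULL); (Eve, open); (Grace, pending); (Mona, pending); (Sara, open); (Sara, open)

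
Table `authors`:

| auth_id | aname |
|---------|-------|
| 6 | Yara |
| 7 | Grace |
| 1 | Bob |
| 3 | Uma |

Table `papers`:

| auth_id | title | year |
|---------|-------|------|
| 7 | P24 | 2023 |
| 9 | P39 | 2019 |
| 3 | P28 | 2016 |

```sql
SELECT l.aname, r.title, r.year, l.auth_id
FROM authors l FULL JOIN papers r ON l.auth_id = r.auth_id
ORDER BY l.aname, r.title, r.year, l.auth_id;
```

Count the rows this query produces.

FULL OUTER JOIN keeps every row from both sides; unmatched rows get NULL for the other side's columns.
Matching on l.auth_id = r.auth_id.
- l row (auth_id=6): no match → kept, r columns NULL.
- l row (auth_id=7): matches 1 r row(s) → 1 output row(s).
- l row (auth_id=1): no match → kept, r columns NULL.
- l row (auth_id=3): matches 1 r row(s) → 1 output row(s).
- plus 1 unmatched r row(s), each kept with NULL l columns.
Total: 2 matched + 3 padded = 5 rows.

5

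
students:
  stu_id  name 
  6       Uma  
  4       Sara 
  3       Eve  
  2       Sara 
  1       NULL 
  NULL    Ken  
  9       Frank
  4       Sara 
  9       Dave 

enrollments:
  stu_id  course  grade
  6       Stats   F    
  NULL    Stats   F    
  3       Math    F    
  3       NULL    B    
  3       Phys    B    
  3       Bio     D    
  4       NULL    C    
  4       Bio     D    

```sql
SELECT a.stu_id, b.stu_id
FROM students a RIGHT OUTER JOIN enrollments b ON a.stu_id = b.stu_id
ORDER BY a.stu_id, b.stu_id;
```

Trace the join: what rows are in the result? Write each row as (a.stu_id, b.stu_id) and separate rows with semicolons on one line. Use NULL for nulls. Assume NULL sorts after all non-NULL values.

(3, 3); (3, 3); (3, 3); (3, 3); (4, 4); (4, 4); (4, 4); (4, 4); (6, 6); (NULL, NULL)

RIGHT JOIN keeps every row from `enrollments`; unmatched rows get NULL for `students`'s columns.
Matching on a.stu_id = b.stu_id. A NULL in a compared column never satisfies the condition.
- a[0] stu_id=6 → 1 match(es) in b → 1 row(s).
- a[1] stu_id=4 → 2 match(es) in b → 2 row(s).
- a[2] stu_id=3 → 4 match(es) in b → 4 row(s).
- a[3] stu_id=2 → no match.
- a[4] stu_id=1 → no match.
- a[5] stu_id=NULL → no match.
- a[6] stu_id=9 → no match.
- a[7] stu_id=4 → 2 match(es) in b → 2 row(s).
- a[8] stu_id=9 → no match.
- 1 row(s) from b found no a partner → padded with NULL.
After projecting and ordering:
a.stu_id | b.stu_id
3 | 3
3 | 3
3 | 3
3 | 3
4 | 4
4 | 4
4 | 4
4 | 4
6 | 6
NULL | NULL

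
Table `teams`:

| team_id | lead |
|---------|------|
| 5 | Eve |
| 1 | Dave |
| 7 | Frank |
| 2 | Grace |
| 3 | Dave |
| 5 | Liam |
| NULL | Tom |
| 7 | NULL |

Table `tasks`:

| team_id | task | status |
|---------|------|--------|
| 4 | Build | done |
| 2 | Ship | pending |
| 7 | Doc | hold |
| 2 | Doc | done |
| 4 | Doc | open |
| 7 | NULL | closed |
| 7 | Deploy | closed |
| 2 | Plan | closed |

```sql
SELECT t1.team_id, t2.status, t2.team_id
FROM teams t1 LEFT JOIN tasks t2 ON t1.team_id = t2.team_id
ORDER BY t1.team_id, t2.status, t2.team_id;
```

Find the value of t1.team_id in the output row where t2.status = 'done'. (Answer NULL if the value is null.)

2

LEFT JOIN keeps every row from `teams`; unmatched rows get NULL for `tasks`'s columns.
Matching on t1.team_id = t2.team_id. A NULL in a compared column never satisfies the condition.
Matched pairs: 9; unmatched t1 rows kept: 5.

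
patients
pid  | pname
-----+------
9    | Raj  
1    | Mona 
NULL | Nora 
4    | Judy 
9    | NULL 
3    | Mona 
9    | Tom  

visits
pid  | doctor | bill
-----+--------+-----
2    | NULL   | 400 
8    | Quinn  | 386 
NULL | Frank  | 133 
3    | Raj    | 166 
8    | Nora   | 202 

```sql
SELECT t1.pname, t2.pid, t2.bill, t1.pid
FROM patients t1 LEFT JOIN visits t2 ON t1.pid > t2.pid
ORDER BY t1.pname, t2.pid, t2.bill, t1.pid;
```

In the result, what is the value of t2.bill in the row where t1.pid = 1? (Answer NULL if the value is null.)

NULL

LEFT JOIN keeps every row from `patients`; unmatched rows get NULL for `visits`'s columns.
Matching on t1.pid > t2.pid. A NULL in a compared column never satisfies the condition.
- t1 (pid=9) pairs with 4 row(s) of t2.
- t1 (pid=1) has no partner → padded with NULL.
- t1 (pid=NULL) has no partner → padded with NULL.
- t1 (pid=4) pairs with 2 row(s) of t2.
- t1 (pid=9) pairs with 4 row(s) of t2.
- t1 (pid=3) pairs with 1 row(s) of t2.
- t1 (pid=9) pairs with 4 row(s) of t2.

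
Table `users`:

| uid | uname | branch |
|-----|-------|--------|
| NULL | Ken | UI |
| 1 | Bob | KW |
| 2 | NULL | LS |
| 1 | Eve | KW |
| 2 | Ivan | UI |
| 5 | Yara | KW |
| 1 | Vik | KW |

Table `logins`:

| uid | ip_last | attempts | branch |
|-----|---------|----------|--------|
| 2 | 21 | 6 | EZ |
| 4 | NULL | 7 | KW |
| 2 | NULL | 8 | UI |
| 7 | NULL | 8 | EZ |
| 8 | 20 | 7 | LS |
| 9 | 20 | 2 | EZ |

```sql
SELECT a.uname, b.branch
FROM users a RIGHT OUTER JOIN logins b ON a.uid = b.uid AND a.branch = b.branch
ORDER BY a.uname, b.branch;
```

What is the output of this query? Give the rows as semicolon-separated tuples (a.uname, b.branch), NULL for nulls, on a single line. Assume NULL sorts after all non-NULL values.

(Ivan, UI); (NULL, EZ); (NULL, EZ); (NULL, EZ); (NULL, KW); (NULL, LS)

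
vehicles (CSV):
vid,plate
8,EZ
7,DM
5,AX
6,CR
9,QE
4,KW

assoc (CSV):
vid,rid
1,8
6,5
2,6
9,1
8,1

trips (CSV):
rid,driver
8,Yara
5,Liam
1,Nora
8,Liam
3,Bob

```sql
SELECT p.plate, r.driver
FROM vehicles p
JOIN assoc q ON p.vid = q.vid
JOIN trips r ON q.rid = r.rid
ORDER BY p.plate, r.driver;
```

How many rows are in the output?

3

Joins associate left-to-right: vehicles INNER JOIN assoc on vid gives 3 intermediate row(s).
Then INNER JOIN `trips r` on rid: keep only rows whose q.rid appears in r.
Result: 3 row(s).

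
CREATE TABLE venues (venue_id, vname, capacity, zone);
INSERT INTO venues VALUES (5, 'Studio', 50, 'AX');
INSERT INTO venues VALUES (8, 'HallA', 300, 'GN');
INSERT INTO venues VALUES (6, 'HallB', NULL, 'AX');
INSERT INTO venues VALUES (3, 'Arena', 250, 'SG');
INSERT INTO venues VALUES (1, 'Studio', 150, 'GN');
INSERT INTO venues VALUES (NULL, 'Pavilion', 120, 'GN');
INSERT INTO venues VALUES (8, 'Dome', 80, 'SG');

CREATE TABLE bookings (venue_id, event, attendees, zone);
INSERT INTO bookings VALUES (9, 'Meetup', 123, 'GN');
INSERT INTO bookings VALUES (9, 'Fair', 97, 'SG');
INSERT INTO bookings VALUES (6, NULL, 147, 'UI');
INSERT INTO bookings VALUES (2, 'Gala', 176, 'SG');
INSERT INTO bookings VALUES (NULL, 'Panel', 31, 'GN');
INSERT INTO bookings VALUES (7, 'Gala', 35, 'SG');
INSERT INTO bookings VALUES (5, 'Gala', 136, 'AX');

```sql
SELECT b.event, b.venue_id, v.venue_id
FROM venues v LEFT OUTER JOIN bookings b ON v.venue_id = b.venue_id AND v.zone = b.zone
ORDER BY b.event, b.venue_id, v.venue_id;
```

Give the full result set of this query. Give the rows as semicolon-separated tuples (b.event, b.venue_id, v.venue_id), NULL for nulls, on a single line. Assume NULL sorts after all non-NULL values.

(Gala, 5, 5); (NULL, NULL, 1); (NULL, NULL, 3); (NULL, NULL, 6); (NULL, NULL, 8); (NULL, NULL, 8); (NULL, NULL, NULL)

LEFT JOIN keeps every row from `venues`; unmatched rows get NULL for `bookings`'s columns.
Matching on v.venue_id = b.venue_id AND v.zone = b.zone. A NULL in a compared column never satisfies the condition.
- v row (venue_id=5, zone=AX): matches 1 b row(s) → 1 output row(s).
- v row (venue_id=8, zone=GN): no match → kept, b columns NULL.
- v row (venue_id=6, zone=AX): no match → kept, b columns NULL.
- v row (venue_id=3, zone=SG): no match → kept, b columns NULL.
- v row (venue_id=1, zone=GN): no match → kept, b columns NULL.
- v row (venue_id=NULL, zone=GN): no match → kept, b columns NULL.
- v row (venue_id=8, zone=SG): no match → kept, b columns NULL.
After projecting and ordering:
b.event | b.venue_id | v.venue_id
Gala | 5 | 5
NULL | NULL | 1
NULL | NULL | 3
NULL | NULL | 6
NULL | NULL | 8
NULL | NULL | 8
NULL | NULL | NULL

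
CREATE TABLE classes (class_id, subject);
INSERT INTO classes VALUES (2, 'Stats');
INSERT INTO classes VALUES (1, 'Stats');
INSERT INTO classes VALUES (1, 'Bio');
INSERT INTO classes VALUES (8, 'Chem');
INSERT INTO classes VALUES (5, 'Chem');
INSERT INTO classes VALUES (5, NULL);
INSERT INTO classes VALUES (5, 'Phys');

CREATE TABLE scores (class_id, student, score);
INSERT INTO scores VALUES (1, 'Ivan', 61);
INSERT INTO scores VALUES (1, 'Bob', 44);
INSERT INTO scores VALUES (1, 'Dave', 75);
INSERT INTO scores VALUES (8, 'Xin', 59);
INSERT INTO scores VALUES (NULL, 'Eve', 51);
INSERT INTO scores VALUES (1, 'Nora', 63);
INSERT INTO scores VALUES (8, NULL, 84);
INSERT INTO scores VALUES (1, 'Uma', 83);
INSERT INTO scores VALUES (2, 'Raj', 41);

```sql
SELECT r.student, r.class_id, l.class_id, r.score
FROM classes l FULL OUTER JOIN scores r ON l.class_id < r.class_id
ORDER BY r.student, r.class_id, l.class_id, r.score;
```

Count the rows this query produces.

21

FULL OUTER JOIN keeps every row from both sides; unmatched rows get NULL for the other side's columns.
Matching on l.class_id < r.class_id. A NULL in a compared column never satisfies the condition.
- l row (class_id=2): matches 2 r row(s) → 2 output row(s).
- l row (class_id=1): matches 3 r row(s) → 3 output row(s).
- l row (class_id=1): matches 3 r row(s) → 3 output row(s).
- l row (class_id=8): no match → kept, r columns NULL.
- l row (class_id=5): matches 2 r row(s) → 2 output row(s).
- l row (class_id=5): matches 2 r row(s) → 2 output row(s).
- l row (class_id=5): matches 2 r row(s) → 2 output row(s).
- 6 r row(s) had no l match → kept, l columns NULL.
Total: 14 matched + 7 padded = 21 rows.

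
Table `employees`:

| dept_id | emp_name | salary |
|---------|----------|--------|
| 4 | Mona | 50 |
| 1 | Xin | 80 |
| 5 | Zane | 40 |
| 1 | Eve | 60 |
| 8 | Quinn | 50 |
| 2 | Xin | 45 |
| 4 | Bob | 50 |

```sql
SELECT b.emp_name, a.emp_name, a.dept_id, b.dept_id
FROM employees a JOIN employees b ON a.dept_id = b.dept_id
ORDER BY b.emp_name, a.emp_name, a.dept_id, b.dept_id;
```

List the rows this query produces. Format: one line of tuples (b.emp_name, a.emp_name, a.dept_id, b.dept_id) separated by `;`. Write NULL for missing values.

(Bob, Bob, 4, 4); (Bob, Mona, 4, 4); (Eve, Eve, 1, 1); (Eve, Xin, 1, 1); (Mona, Bob, 4, 4); (Mona, Mona, 4, 4); (Quinn, Quinn, 8, 8); (Xin, Eve, 1, 1); (Xin, Xin, 1, 1); (Xin, Xin, 2, 2); (Zane, Zane, 5, 5)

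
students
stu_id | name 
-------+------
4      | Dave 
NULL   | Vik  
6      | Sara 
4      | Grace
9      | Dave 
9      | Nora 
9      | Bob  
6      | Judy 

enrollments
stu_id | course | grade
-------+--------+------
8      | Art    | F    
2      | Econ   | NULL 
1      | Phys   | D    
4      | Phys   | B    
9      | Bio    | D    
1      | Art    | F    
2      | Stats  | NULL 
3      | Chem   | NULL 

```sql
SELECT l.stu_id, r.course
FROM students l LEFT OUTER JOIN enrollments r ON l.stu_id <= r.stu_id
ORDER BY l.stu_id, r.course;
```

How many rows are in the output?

14

LEFT JOIN keeps every row from `students`; unmatched rows get NULL for `enrollments`'s columns.
Matching on l.stu_id <= r.stu_id. A NULL in a compared column never satisfies the condition.
- l[0] stu_id=4 → 3 match(es) in r → 3 row(s).
- l[1] stu_id=NULL → no match; kept with NULLs on the r side.
- l[2] stu_id=6 → 2 match(es) in r → 2 row(s).
- l[3] stu_id=4 → 3 match(es) in r → 3 row(s).
- l[4] stu_id=9 → 1 match(es) in r → 1 row(s).
- l[5] stu_id=9 → 1 match(es) in r → 1 row(s).
- l[6] stu_id=9 → 1 match(es) in r → 1 row(s).
- l[7] stu_id=6 → 2 match(es) in r → 2 row(s).
Total: 13 matched + 1 padded = 14 rows.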